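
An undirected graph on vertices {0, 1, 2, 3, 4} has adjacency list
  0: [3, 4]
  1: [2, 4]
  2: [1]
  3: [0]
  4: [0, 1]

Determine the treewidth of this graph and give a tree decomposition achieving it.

The largest bag has 2 vertices, giving width 1; this decomposition certifies tw(G) ≤ 1. Since G has at least one edge (e.g. 0–4), it is not an edgeless graph, so tw(G) ≥ 1. The upper and lower bounds meet at 1, so that is the treewidth.

Treewidth 1.
One optimal decomposition is:
Bags: B1 = {0, 4}  B2 = {1, 4}  B3 = {0, 3}  B4 = {1, 2}
Tree: B1–B2, B1–B3, B2–B4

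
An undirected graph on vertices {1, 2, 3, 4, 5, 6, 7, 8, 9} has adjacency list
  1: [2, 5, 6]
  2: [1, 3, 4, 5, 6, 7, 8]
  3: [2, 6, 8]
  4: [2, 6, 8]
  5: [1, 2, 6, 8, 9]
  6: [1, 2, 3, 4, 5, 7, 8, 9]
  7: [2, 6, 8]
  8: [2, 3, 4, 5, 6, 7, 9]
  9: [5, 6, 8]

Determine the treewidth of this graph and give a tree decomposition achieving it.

Treewidth 3.
One optimal decomposition is:
Bags: B1 = {1, 2, 5, 6}  B2 = {2, 5, 6, 8}  B3 = {2, 6, 7, 8}  B4 = {2, 3, 6, 8}  B5 = {2, 4, 6, 8}  B6 = {5, 6, 8, 9}
Tree: B1–B2, B2–B3, B2–B4, B4–B5, B2–B6

The largest bag has 4 vertices, giving width 3; this decomposition certifies tw(G) ≤ 3. On the other hand G contains the 4-clique {5, 6, 8, 9}. A clique must lie in a single bag of any decomposition, so no decomposition can have width below 3. Hence tw(G) = 3 exactly.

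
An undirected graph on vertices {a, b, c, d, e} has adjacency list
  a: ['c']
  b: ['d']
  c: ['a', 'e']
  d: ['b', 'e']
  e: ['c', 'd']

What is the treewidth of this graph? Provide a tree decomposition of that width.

Every bag has size at most 2, so the width is 2 − 1 = 1 and tw(G) ≤ 1. G has an edge, so its treewidth is at least 1. The upper and lower bounds meet at 1, so that is the treewidth.

Treewidth 1.
Bags: B1 = {b, d}  B2 = {d, e}  B3 = {c, e}  B4 = {a, c}
Tree: B1–B2, B2–B3, B3–B4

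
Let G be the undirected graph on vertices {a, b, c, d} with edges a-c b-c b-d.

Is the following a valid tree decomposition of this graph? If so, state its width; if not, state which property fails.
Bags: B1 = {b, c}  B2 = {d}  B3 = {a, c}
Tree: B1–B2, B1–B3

No — edge (b,d) lies in no bag.

A tree decomposition must satisfy three properties: every vertex lies in some bag; for every edge, both endpoints lie together in some bag; and for every vertex, the bags containing it form a connected subtree. Here edge (b,d) lies in no bag, so the decomposition is invalid.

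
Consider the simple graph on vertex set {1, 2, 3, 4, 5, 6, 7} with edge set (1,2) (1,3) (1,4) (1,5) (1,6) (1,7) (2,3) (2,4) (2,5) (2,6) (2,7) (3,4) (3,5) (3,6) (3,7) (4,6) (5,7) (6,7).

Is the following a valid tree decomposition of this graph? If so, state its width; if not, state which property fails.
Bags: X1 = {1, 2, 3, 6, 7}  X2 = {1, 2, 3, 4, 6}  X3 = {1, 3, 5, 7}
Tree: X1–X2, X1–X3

A tree decomposition must satisfy three properties: every vertex lies in some bag; for every edge, both endpoints lie together in some bag; and for every vertex, the bags containing it form a connected subtree. Here edge (2,5) lies in no bag, so the decomposition is invalid.

No — edge (2,5) lies in no bag.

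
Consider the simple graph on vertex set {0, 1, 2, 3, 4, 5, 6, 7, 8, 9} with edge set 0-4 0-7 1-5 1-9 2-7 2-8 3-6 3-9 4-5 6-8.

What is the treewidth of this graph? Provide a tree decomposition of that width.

Each bag holds 3 vertices, so the decomposition has width 2, which upper-bounds the treewidth. For the lower bound, G contains the cycle 2–7–0–4–5–1–9–3–6–8–2, so G is not a forest; only forests have treewidth ≤ 1, hence tw(G) ≥ 2. The upper and lower bounds meet at 2, so that is the treewidth.

Treewidth 2.
One such decomposition:
Bags: B1 = {0, 2, 7}  B2 = {0, 2, 4}  B3 = {2, 4, 5}  B4 = {1, 2, 5}  B5 = {1, 2, 9}  B6 = {2, 3, 9}  B7 = {2, 3, 6}  B8 = {2, 6, 8}
Tree: B1–B2, B2–B3, B3–B4, B4–B5, B5–B6, B6–B7, B7–B8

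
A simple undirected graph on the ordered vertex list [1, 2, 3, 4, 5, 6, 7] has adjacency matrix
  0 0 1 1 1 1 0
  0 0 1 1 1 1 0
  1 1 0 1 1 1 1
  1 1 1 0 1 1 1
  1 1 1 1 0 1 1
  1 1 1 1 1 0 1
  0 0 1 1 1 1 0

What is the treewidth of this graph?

4

A width-4 tree decomposition is:
Bags: B1 = {3, 4, 5, 6, 7}  B2 = {2, 3, 4, 5, 6}  B3 = {1, 3, 4, 5, 6}
Tree: B1–B2, B2–B3
Every bag has size at most 5, so the width is 5 − 1 = 4 and tw(G) ≤ 4. Conversely, {1, 3, 4, 5, 6} is a clique of size 5, and the vertices of any clique must share a bag in every tree decomposition; so some bag has ≥ 5 vertices and tw(G) ≥ 4. Therefore the treewidth is 4.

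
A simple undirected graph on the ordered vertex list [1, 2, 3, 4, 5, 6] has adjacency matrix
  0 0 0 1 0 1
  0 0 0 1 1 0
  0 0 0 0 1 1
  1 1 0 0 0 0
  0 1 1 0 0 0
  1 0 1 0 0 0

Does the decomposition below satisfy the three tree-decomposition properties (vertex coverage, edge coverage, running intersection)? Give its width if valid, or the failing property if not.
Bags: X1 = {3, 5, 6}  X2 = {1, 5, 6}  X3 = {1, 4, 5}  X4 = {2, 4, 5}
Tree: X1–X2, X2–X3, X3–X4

Every vertex of G appears in some bag (union = {1, 2, 3, 4, 5, 6}); every edge is covered by a bag; and for each vertex v the set of bags containing v is connected in the bag tree. The decomposition is therefore valid. The largest bag has 3 vertices, so the width is 2.

Yes; width 2.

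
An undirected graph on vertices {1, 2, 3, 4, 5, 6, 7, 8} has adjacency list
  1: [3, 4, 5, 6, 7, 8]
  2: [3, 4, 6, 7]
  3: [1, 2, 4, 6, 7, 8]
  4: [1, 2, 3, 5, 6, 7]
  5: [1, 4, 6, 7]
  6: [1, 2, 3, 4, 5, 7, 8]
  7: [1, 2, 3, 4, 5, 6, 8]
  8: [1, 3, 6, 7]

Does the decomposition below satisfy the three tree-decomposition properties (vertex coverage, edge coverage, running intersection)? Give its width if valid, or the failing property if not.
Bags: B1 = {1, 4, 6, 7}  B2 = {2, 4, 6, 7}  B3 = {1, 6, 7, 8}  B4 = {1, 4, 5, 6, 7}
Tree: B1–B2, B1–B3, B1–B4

No — vertex 3 appears in no bag.

A tree decomposition must satisfy three properties: every vertex lies in some bag; for every edge, both endpoints lie together in some bag; and for every vertex, the bags containing it form a connected subtree. Here vertex 3 appears in no bag, so the decomposition is invalid.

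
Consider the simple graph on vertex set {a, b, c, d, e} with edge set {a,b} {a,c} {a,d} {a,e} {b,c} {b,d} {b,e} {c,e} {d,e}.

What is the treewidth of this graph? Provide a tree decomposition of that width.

Treewidth 3.
One such decomposition:
Bags: B1 = {a, b, d, e}  B2 = {a, b, c, e}
Tree: B1–B2

The largest bag has 4 vertices, giving width 3; this decomposition certifies tw(G) ≤ 3. For the lower bound, the 4 vertices {a, b, d, e} are pairwise adjacent, and any tree decomposition puts a clique entirely inside one bag — forcing width ≥ 3. The upper and lower bounds meet at 3, so that is the treewidth.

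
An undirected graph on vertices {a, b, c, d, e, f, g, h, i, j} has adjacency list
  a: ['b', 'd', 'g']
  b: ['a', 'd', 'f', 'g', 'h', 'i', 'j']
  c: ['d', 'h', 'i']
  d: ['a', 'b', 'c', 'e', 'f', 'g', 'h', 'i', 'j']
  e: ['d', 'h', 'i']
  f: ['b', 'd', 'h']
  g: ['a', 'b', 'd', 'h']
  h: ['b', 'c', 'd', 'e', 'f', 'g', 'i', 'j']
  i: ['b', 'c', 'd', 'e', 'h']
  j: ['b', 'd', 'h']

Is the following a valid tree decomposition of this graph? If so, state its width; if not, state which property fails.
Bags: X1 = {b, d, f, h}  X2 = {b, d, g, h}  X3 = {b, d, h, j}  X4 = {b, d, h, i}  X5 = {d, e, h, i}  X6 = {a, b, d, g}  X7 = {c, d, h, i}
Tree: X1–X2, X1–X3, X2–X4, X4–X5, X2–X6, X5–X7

Vertex coverage: the bags together contain {a, b, c, d, e, f, g, h, i, j}, the full vertex set. Edge coverage: each edge of G has both endpoints in at least one bag. Running intersection: for every vertex, the bags containing it form a connected subtree. All three properties hold, so this is a valid tree decomposition of width max|bag| − 1 = 3, and hence tw(G) ≤ 3.

Yes; width 3.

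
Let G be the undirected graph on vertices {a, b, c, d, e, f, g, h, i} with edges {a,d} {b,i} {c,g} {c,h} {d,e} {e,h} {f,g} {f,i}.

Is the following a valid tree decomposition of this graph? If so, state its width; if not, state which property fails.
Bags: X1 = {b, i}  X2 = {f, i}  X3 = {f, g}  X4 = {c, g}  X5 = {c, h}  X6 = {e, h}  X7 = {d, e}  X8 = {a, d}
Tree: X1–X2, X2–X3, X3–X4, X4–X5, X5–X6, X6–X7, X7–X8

Yes; width 1.

Every vertex of G appears in some bag (union = {a, b, c, d, e, f, g, h, i}); every edge is covered by a bag; and for each vertex v the set of bags containing v is connected in the bag tree. The decomposition is therefore valid. The largest bag has 2 vertices, so the width is 1.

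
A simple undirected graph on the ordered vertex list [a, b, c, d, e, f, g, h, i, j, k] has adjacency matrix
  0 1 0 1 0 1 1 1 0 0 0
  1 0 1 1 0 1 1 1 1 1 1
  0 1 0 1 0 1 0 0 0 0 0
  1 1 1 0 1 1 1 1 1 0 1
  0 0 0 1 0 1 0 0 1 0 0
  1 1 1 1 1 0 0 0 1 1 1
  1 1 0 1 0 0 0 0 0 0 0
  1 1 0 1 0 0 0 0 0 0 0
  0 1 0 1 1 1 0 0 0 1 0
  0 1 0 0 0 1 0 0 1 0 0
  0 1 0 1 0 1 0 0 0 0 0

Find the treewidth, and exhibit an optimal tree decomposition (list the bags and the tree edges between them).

Treewidth 3.
One such decomposition:
Bags: B1 = {b, d, f, k}  B2 = {a, b, d, f}  B3 = {b, c, d, f}  B4 = {a, b, d, h}  B5 = {a, b, d, g}  B6 = {b, d, f, i}  B7 = {d, e, f, i}  B8 = {b, f, i, j}
Tree: B1–B2, B2–B3, B2–B4, B4–B5, B2–B6, B6–B7, B6–B8

Every bag has size at most 4, so the width is 4 − 1 = 3 and tw(G) ≤ 3. On the other hand G contains the 4-clique {d, e, f, i}. A clique must lie in a single bag of any decomposition, so no decomposition can have width below 3. Therefore the treewidth is 3.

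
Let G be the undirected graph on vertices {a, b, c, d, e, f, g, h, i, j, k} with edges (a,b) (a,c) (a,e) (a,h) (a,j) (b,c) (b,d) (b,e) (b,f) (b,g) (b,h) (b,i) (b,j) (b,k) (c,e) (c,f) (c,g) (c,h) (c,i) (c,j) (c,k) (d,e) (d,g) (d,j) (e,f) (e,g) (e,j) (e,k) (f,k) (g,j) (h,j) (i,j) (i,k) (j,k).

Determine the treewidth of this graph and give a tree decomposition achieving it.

Treewidth 4.
One such decomposition:
Bags: B1 = {b, c, e, g, j}  B2 = {b, c, e, j, k}  B3 = {b, d, e, g, j}  B4 = {a, b, c, e, j}  B5 = {a, b, c, h, j}  B6 = {b, c, e, f, k}  B7 = {b, c, i, j, k}
Tree: B1–B2, B1–B3, B1–B4, B4–B5, B2–B6, B2–B7

Each bag holds 5 vertices, so the decomposition has width 4, which upper-bounds the treewidth. On the other hand G contains the 5-clique {b, d, e, g, j}. A clique must lie in a single bag of any decomposition, so no decomposition can have width below 4. Therefore the treewidth is 4.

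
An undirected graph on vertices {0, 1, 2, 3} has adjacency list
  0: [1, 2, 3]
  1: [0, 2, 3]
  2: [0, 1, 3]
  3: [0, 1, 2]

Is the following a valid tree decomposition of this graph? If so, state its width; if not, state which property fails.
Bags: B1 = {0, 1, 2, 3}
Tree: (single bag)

Yes; width 3.

Every vertex of G appears in some bag (union = {0, 1, 2, 3}); every edge is covered by a bag; and for each vertex v the set of bags containing v is connected in the bag tree. The decomposition is therefore valid. The largest bag has 4 vertices, so the width is 3.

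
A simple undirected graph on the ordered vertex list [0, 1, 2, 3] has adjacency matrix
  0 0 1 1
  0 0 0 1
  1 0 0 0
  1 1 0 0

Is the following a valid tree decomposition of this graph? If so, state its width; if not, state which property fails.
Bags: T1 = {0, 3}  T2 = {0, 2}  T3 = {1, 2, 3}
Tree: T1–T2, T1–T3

No — bags containing vertex 2 are not connected in the tree.

A tree decomposition must satisfy three properties: every vertex lies in some bag; for every edge, both endpoints lie together in some bag; and for every vertex, the bags containing it form a connected subtree. Here bags containing vertex 2 are not connected in the tree, so the decomposition is invalid.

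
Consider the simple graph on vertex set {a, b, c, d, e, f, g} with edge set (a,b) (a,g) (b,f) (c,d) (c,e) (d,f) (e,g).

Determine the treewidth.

A width-2 tree decomposition is:
Bags: B1 = {b, d, f}  B2 = {a, b, d}  B3 = {a, d, g}  B4 = {d, e, g}  B5 = {c, d, e}
Tree: B1–B2, B2–B3, B3–B4, B4–B5
Each bag holds 3 vertices, so the decomposition has width 2, which upper-bounds the treewidth. For the lower bound, G contains the cycle d–f–b–a–g–e–c–d, so G is not a forest; only forests have treewidth ≤ 1, hence tw(G) ≥ 2. Hence tw(G) = 2 exactly.

2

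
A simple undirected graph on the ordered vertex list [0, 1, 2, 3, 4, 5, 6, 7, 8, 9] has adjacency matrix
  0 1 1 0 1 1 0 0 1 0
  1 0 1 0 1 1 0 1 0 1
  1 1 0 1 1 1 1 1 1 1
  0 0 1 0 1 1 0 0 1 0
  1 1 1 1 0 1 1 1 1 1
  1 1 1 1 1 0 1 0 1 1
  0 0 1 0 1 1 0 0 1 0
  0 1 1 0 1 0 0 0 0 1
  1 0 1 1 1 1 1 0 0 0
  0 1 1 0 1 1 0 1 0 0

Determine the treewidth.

4

A width-4 tree decomposition is:
Bags: B1 = {0, 1, 2, 4, 5}  B2 = {0, 2, 4, 5, 8}  B3 = {2, 4, 5, 6, 8}  B4 = {1, 2, 4, 5, 9}  B5 = {1, 2, 4, 7, 9}  B6 = {2, 3, 4, 5, 8}
Tree: B1–B2, B2–B3, B1–B4, B4–B5, B3–B6
Every bag has size at most 5, so the width is 5 − 1 = 4 and tw(G) ≤ 4. For the lower bound, the 5 vertices {0, 2, 4, 5, 8} are pairwise adjacent, and any tree decomposition puts a clique entirely inside one bag — forcing width ≥ 4. Hence tw(G) = 4 exactly.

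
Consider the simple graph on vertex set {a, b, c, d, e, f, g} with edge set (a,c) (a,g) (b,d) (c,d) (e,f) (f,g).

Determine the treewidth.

A width-1 tree decomposition is:
Bags: B1 = {e, f}  B2 = {f, g}  B3 = {a, g}  B4 = {a, c}  B5 = {c, d}  B6 = {b, d}
Tree: B1–B2, B2–B3, B3–B4, B4–B5, B5–B6
Every bag has size at most 2, so the width is 2 − 1 = 1 and tw(G) ≤ 1. Since G has at least one edge (e.g. e–f), it is not an edgeless graph, so tw(G) ≥ 1. Combining the bounds, tw(G) = 1.

1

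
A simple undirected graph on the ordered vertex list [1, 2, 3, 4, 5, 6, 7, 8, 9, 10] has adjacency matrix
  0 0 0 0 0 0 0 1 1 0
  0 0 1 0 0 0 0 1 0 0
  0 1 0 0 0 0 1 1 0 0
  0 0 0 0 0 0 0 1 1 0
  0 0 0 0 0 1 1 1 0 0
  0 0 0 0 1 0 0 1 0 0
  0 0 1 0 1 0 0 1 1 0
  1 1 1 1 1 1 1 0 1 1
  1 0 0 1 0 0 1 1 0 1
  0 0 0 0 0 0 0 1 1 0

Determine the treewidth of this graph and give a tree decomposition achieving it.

Each bag holds 3 vertices, so the decomposition has width 2, which upper-bounds the treewidth. Conversely, {2, 3, 8} is a clique of size 3, and the vertices of any clique must share a bag in every tree decomposition; so some bag has ≥ 3 vertices and tw(G) ≥ 2. The upper and lower bounds meet at 2, so that is the treewidth.

Treewidth 2.
Bags: B1 = {5, 7, 8}  B2 = {3, 7, 8}  B3 = {2, 3, 8}  B4 = {5, 6, 8}  B5 = {7, 8, 9}  B6 = {4, 8, 9}  B7 = {1, 8, 9}  B8 = {8, 9, 10}
Tree: B1–B2, B2–B3, B1–B4, B2–B5, B5–B6, B5–B7, B7–B8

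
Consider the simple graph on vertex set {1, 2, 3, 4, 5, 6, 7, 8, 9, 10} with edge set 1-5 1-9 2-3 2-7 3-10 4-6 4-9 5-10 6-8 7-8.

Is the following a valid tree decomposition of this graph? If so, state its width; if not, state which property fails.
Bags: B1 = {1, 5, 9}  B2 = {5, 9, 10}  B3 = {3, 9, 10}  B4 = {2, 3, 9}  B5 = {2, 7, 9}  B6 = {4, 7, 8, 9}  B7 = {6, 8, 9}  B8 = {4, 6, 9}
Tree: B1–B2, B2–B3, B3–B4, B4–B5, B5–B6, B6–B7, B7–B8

No — bags containing vertex 4 are not connected in the tree.

A tree decomposition must satisfy three properties: every vertex lies in some bag; for every edge, both endpoints lie together in some bag; and for every vertex, the bags containing it form a connected subtree. Here bags containing vertex 4 are not connected in the tree, so the decomposition is invalid.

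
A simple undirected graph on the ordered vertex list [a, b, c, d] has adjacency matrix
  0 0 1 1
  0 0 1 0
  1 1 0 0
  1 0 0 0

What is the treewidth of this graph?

1

A width-1 tree decomposition is:
Bags: B1 = {a, d}  B2 = {a, c}  B3 = {b, c}
Tree: B1–B2, B2–B3
Each bag holds 2 vertices, so the decomposition has width 1, which upper-bounds the treewidth. Any graph with an edge has treewidth ≥ 1, and G has the edge d–a. The upper and lower bounds meet at 1, so that is the treewidth.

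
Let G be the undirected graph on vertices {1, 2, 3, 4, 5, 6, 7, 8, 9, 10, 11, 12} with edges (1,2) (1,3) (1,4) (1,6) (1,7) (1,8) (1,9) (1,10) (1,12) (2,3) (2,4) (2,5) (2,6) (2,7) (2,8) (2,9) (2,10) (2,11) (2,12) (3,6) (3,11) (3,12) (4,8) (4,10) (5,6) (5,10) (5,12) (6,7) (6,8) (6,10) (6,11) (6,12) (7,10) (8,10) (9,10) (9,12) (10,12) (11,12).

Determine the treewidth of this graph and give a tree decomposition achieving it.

Every bag has size at most 5, so the width is 5 − 1 = 4 and tw(G) ≤ 4. For the lower bound, the 5 vertices {1, 2, 9, 10, 12} are pairwise adjacent, and any tree decomposition puts a clique entirely inside one bag — forcing width ≥ 4. Combining the bounds, tw(G) = 4.

Treewidth 4.
One optimal decomposition is:
Bags: B1 = {1, 2, 6, 10, 12}  B2 = {1, 2, 3, 6, 12}  B3 = {2, 3, 6, 11, 12}  B4 = {1, 2, 6, 8, 10}  B5 = {2, 5, 6, 10, 12}  B6 = {1, 2, 6, 7, 10}  B7 = {1, 2, 9, 10, 12}  B8 = {1, 2, 4, 8, 10}
Tree: B1–B2, B2–B3, B1–B4, B1–B5, B1–B6, B1–B7, B4–B8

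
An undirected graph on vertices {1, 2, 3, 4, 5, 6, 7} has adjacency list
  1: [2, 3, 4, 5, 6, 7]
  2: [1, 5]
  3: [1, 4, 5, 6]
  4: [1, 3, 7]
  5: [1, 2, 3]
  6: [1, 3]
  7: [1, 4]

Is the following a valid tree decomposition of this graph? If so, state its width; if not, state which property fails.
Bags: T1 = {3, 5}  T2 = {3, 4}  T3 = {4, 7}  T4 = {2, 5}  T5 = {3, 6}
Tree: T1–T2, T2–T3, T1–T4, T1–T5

No — vertex 1 appears in no bag.

A tree decomposition must satisfy three properties: every vertex lies in some bag; for every edge, both endpoints lie together in some bag; and for every vertex, the bags containing it form a connected subtree. Here vertex 1 appears in no bag, so the decomposition is invalid.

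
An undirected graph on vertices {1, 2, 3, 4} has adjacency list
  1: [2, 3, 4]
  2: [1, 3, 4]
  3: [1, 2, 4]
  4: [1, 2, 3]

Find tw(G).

A width-3 tree decomposition is:
Bags: B1 = {1, 2, 3, 4}
Tree: (single bag)
With just one bag of size 4, the width is 4 − 1 = 3, so tw(G) ≤ 3. For the lower bound, the 4 vertices {1, 2, 3, 4} are pairwise adjacent, and any tree decomposition puts a clique entirely inside one bag — forcing width ≥ 3. Combining the bounds, tw(G) = 3.

3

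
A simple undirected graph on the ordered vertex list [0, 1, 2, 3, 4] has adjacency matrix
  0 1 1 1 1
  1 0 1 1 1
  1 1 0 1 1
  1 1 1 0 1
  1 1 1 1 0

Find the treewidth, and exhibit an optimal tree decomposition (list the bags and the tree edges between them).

A single bag containing all 5 vertices is trivially a valid decomposition of width 4. Conversely, {0, 1, 2, 3, 4} is a clique of size 5, and the vertices of any clique must share a bag in every tree decomposition; so some bag has ≥ 5 vertices and tw(G) ≥ 4. The upper and lower bounds meet at 4, so that is the treewidth.

Treewidth 4.
Bags: B1 = {0, 1, 2, 3, 4}
Tree: (single bag)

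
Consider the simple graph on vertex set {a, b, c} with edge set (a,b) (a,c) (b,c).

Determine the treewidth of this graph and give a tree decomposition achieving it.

With just one bag of size 3, the width is 3 − 1 = 2, so tw(G) ≤ 2. For the lower bound, the 3 vertices {a, b, c} are pairwise adjacent, and any tree decomposition puts a clique entirely inside one bag — forcing width ≥ 2. Hence tw(G) = 2 exactly.

Treewidth 2.
One such decomposition:
Bags: B1 = {a, b, c}
Tree: (single bag)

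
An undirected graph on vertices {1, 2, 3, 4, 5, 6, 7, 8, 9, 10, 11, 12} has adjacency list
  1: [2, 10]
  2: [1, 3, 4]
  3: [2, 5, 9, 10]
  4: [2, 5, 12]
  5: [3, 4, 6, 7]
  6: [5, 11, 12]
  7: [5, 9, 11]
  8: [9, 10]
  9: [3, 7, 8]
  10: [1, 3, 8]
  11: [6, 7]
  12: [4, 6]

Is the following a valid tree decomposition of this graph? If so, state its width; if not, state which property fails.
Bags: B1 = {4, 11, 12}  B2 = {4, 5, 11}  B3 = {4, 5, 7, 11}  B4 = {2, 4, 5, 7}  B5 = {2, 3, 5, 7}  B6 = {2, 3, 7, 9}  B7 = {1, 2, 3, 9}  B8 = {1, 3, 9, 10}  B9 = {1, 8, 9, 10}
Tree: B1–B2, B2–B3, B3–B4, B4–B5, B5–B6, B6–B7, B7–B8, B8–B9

No — vertex 6 appears in no bag.

A tree decomposition must satisfy three properties: every vertex lies in some bag; for every edge, both endpoints lie together in some bag; and for every vertex, the bags containing it form a connected subtree. Here vertex 6 appears in no bag, so the decomposition is invalid.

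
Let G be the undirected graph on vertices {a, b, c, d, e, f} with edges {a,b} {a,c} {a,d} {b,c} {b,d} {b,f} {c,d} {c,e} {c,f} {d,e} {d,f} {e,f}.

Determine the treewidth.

A width-3 tree decomposition is:
Bags: B1 = {c, d, e, f}  B2 = {b, c, d, f}  B3 = {a, b, c, d}
Tree: B1–B2, B2–B3
Every bag has size at most 4, so the width is 4 − 1 = 3 and tw(G) ≤ 3. On the other hand G contains the 4-clique {c, d, e, f}. A clique must lie in a single bag of any decomposition, so no decomposition can have width below 3. Hence tw(G) = 3 exactly.

3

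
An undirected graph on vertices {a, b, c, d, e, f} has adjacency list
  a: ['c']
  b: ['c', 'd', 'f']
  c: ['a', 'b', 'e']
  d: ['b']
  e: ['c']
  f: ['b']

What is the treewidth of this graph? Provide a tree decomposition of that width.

Treewidth 1.
One optimal decomposition is:
Bags: B1 = {b, d}  B2 = {b, c}  B3 = {a, c}  B4 = {c, e}  B5 = {b, f}
Tree: B1–B2, B2–B3, B2–B4, B1–B5

The largest bag has 2 vertices, giving width 1; this decomposition certifies tw(G) ≤ 1. Any graph with an edge has treewidth ≥ 1, and G has the edge d–b. Therefore the treewidth is 1.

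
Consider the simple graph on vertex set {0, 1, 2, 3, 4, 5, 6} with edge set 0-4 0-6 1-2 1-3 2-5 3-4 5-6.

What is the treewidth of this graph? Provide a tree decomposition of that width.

Treewidth 2.
One optimal decomposition is:
Bags: B1 = {2, 5, 6}  B2 = {1, 2, 6}  B3 = {1, 3, 6}  B4 = {3, 4, 6}  B5 = {0, 4, 6}
Tree: B1–B2, B2–B3, B3–B4, B4–B5

Every bag has size at most 3, so the width is 3 − 1 = 2 and tw(G) ≤ 2. For the lower bound, G contains the cycle 6–5–2–1–3–4–0–6, so G is not a forest; only forests have treewidth ≤ 1, hence tw(G) ≥ 2. Hence tw(G) = 2 exactly.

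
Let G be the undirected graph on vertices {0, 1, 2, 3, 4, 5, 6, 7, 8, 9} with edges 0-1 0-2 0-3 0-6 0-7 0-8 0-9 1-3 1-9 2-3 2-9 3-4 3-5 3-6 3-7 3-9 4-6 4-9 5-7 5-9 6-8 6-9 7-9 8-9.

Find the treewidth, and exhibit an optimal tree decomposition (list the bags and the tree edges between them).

Every bag has size at most 4, so the width is 4 − 1 = 3 and tw(G) ≤ 3. Conversely, {0, 6, 8, 9} is a clique of size 4, and the vertices of any clique must share a bag in every tree decomposition; so some bag has ≥ 4 vertices and tw(G) ≥ 3. The upper and lower bounds meet at 3, so that is the treewidth.

Treewidth 3.
One optimal decomposition is:
Bags: B1 = {0, 3, 6, 9}  B2 = {0, 3, 7, 9}  B3 = {0, 6, 8, 9}  B4 = {3, 4, 6, 9}  B5 = {0, 2, 3, 9}  B6 = {0, 1, 3, 9}  B7 = {3, 5, 7, 9}
Tree: B1–B2, B1–B3, B1–B4, B2–B5, B5–B6, B2–B7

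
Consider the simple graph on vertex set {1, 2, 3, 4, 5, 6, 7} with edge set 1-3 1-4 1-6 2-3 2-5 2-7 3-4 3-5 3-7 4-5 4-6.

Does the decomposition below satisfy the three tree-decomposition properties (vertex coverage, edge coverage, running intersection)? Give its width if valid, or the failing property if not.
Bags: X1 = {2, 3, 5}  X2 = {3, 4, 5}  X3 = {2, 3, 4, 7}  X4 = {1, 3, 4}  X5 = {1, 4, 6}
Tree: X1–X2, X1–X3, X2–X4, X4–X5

A tree decomposition must satisfy three properties: every vertex lies in some bag; for every edge, both endpoints lie together in some bag; and for every vertex, the bags containing it form a connected subtree. Here bags containing vertex 4 are not connected in the tree, so the decomposition is invalid.

No — bags containing vertex 4 are not connected in the tree.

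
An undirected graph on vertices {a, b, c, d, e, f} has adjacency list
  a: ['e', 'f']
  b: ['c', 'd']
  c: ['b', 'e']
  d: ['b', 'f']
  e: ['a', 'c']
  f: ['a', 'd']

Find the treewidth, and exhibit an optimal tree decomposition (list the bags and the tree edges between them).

The largest bag has 3 vertices, giving width 2; this decomposition certifies tw(G) ≤ 2. For the lower bound, G contains the cycle d–b–c–e–a–f–d, so G is not a forest; only forests have treewidth ≤ 1, hence tw(G) ≥ 2. Hence tw(G) = 2 exactly.

Treewidth 2.
One optimal decomposition is:
Bags: B1 = {b, c, d}  B2 = {c, d, e}  B3 = {a, d, e}  B4 = {a, d, f}
Tree: B1–B2, B2–B3, B3–B4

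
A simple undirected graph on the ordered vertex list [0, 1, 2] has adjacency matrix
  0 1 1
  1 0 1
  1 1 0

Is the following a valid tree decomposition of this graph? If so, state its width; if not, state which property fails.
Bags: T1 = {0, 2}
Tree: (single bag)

A tree decomposition must satisfy three properties: every vertex lies in some bag; for every edge, both endpoints lie together in some bag; and for every vertex, the bags containing it form a connected subtree. Here vertex 1 appears in no bag, so the decomposition is invalid.

No — vertex 1 appears in no bag.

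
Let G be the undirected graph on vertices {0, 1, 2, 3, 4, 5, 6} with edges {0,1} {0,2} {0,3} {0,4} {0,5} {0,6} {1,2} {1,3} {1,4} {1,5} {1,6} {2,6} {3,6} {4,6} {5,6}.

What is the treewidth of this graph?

A width-3 tree decomposition is:
Bags: B1 = {0, 1, 5, 6}  B2 = {0, 1, 2, 6}  B3 = {0, 1, 3, 6}  B4 = {0, 1, 4, 6}
Tree: B1–B2, B1–B3, B2–B4
Each bag holds 4 vertices, so the decomposition has width 3, which upper-bounds the treewidth. Conversely, {0, 1, 2, 6} is a clique of size 4, and the vertices of any clique must share a bag in every tree decomposition; so some bag has ≥ 4 vertices and tw(G) ≥ 3. Therefore the treewidth is 3.

3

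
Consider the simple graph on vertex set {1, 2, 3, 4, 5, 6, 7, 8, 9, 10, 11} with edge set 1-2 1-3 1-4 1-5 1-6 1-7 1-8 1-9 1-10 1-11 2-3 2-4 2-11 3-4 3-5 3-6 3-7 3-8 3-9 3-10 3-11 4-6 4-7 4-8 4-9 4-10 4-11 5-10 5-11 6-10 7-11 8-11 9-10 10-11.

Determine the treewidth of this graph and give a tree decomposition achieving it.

Treewidth 4.
Bags: B1 = {1, 3, 4, 7, 11}  B2 = {1, 3, 4, 8, 11}  B3 = {1, 3, 4, 10, 11}  B4 = {1, 3, 4, 6, 10}  B5 = {1, 2, 3, 4, 11}  B6 = {1, 3, 4, 9, 10}  B7 = {1, 3, 5, 10, 11}
Tree: B1–B2, B2–B3, B3–B4, B2–B5, B3–B6, B3–B7

Every bag has size at most 5, so the width is 5 − 1 = 4 and tw(G) ≤ 4. Conversely, {1, 3, 4, 9, 10} is a clique of size 5, and the vertices of any clique must share a bag in every tree decomposition; so some bag has ≥ 5 vertices and tw(G) ≥ 4. Therefore the treewidth is 4.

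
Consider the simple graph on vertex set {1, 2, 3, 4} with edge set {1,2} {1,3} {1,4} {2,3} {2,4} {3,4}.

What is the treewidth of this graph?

A width-3 tree decomposition is:
Bags: B1 = {1, 2, 3, 4}
Tree: (single bag)
A single bag containing all 4 vertices is trivially a valid decomposition of width 3. For the lower bound, the 4 vertices {1, 2, 3, 4} are pairwise adjacent, and any tree decomposition puts a clique entirely inside one bag — forcing width ≥ 3. Hence tw(G) = 3 exactly.

3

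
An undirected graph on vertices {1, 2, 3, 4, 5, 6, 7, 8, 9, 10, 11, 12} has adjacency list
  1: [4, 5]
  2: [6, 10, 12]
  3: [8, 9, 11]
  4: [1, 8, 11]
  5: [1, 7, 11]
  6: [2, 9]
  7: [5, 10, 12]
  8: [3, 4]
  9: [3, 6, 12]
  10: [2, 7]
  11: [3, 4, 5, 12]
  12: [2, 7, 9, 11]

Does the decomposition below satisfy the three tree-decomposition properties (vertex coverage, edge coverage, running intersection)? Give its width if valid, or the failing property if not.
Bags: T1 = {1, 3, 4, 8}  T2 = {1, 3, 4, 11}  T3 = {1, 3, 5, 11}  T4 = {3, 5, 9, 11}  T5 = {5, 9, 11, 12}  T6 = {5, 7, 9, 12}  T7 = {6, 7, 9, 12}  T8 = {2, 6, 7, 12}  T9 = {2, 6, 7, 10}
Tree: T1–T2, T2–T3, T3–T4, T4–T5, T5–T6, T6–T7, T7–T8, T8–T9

Every vertex of G appears in some bag (union = {1, 2, 3, 4, 5, 6, 7, 8, 9, 10, 11, 12}); every edge is covered by a bag; and for each vertex v the set of bags containing v is connected in the bag tree. The decomposition is therefore valid. The largest bag has 4 vertices, so the width is 3.

Yes; width 3.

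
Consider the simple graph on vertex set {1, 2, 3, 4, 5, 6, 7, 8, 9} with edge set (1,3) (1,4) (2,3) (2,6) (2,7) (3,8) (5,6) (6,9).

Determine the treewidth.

1

A width-1 tree decomposition is:
Bags: B1 = {1, 3}  B2 = {2, 3}  B3 = {1, 4}  B4 = {2, 6}  B5 = {2, 7}  B6 = {5, 6}  B7 = {6, 9}  B8 = {3, 8}
Tree: B1–B2, B1–B3, B2–B4, B4–B5, B4–B6, B4–B7, B1–B8
Each bag holds 2 vertices, so the decomposition has width 1, which upper-bounds the treewidth. Any graph with an edge has treewidth ≥ 1, and G has the edge 1–3. Therefore the treewidth is 1.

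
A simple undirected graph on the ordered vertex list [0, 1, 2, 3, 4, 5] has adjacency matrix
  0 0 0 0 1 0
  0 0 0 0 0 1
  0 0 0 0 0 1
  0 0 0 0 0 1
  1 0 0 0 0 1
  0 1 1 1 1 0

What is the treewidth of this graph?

A width-1 tree decomposition is:
Bags: B1 = {2, 5}  B2 = {4, 5}  B3 = {0, 4}  B4 = {1, 5}  B5 = {3, 5}
Tree: B1–B2, B2–B3, B1–B4, B4–B5
Every bag has size at most 2, so the width is 2 − 1 = 1 and tw(G) ≤ 1. G has an edge, so its treewidth is at least 1. Combining the bounds, tw(G) = 1.

1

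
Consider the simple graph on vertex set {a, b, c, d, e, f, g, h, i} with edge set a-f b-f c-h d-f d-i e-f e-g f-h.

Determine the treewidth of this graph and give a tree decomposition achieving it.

Treewidth 1.
Bags: B1 = {f, h}  B2 = {d, f}  B3 = {e, f}  B4 = {a, f}  B5 = {d, i}  B6 = {b, f}  B7 = {e, g}  B8 = {c, h}
Tree: B1–B2, B2–B3, B2–B4, B2–B5, B1–B6, B3–B7, B1–B8

Each bag holds 2 vertices, so the decomposition has width 1, which upper-bounds the treewidth. Since G has at least one edge (e.g. h–f), it is not an edgeless graph, so tw(G) ≥ 1. The upper and lower bounds meet at 1, so that is the treewidth.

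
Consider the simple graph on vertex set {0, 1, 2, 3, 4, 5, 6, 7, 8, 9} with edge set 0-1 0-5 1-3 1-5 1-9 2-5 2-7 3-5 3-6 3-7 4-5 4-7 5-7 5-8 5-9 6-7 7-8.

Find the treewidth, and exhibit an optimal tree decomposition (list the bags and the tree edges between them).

Treewidth 2.
One such decomposition:
Bags: B1 = {1, 3, 5}  B2 = {3, 5, 7}  B3 = {4, 5, 7}  B4 = {3, 6, 7}  B5 = {5, 7, 8}  B6 = {1, 5, 9}  B7 = {0, 1, 5}  B8 = {2, 5, 7}
Tree: B1–B2, B2–B3, B2–B4, B2–B5, B1–B6, B1–B7, B2–B8

Each bag holds 3 vertices, so the decomposition has width 2, which upper-bounds the treewidth. For the lower bound, the 3 vertices {0, 1, 5} are pairwise adjacent, and any tree decomposition puts a clique entirely inside one bag — forcing width ≥ 2. The upper and lower bounds meet at 2, so that is the treewidth.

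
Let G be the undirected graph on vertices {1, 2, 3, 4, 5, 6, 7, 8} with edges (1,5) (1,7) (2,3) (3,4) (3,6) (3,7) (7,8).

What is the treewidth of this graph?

A width-1 tree decomposition is:
Bags: B1 = {7, 8}  B2 = {3, 7}  B3 = {3, 4}  B4 = {1, 7}  B5 = {1, 5}  B6 = {2, 3}  B7 = {3, 6}
Tree: B1–B2, B2–B3, B1–B4, B4–B5, B3–B6, B2–B7
Each bag holds 2 vertices, so the decomposition has width 1, which upper-bounds the treewidth. Since G has at least one edge (e.g. 8–7), it is not an edgeless graph, so tw(G) ≥ 1. The upper and lower bounds meet at 1, so that is the treewidth.

1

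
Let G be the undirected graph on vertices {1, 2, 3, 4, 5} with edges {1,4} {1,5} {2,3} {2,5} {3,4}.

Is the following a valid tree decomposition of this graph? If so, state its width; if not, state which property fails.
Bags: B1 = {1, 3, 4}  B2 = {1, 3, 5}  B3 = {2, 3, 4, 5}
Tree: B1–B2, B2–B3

No — bags containing vertex 4 are not connected in the tree.

A tree decomposition must satisfy three properties: every vertex lies in some bag; for every edge, both endpoints lie together in some bag; and for every vertex, the bags containing it form a connected subtree. Here bags containing vertex 4 are not connected in the tree, so the decomposition is invalid.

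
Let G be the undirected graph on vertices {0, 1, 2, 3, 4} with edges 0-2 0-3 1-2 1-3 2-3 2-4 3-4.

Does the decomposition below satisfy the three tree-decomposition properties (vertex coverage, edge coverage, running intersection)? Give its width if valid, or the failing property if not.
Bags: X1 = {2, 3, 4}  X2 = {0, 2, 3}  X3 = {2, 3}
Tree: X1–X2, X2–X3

No — vertex 1 appears in no bag.

A tree decomposition must satisfy three properties: every vertex lies in some bag; for every edge, both endpoints lie together in some bag; and for every vertex, the bags containing it form a connected subtree. Here vertex 1 appears in no bag, so the decomposition is invalid.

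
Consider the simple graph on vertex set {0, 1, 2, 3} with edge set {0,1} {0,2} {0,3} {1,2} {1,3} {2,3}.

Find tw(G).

3

A width-3 tree decomposition is:
Bags: B1 = {0, 1, 2, 3}
Tree: (single bag)
A single bag containing all 4 vertices is trivially a valid decomposition of width 3. For the lower bound, the 4 vertices {0, 1, 2, 3} are pairwise adjacent, and any tree decomposition puts a clique entirely inside one bag — forcing width ≥ 3. Combining the bounds, tw(G) = 3.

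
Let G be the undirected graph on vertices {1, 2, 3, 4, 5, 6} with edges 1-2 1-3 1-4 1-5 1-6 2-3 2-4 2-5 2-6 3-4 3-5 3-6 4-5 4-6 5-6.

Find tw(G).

A width-5 tree decomposition is:
Bags: B1 = {1, 2, 3, 4, 5, 6}
Tree: (single bag)
A single bag containing all 6 vertices is trivially a valid decomposition of width 5. Conversely, {1, 2, 3, 4, 5, 6} is a clique of size 6, and the vertices of any clique must share a bag in every tree decomposition; so some bag has ≥ 6 vertices and tw(G) ≥ 5. Therefore the treewidth is 5.

5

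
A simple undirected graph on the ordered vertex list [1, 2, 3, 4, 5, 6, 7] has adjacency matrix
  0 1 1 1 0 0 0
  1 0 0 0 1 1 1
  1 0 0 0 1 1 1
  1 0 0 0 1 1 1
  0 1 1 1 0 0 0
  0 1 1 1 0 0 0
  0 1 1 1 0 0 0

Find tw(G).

3

A width-3 tree decomposition is:
Bags: B1 = {2, 3, 4, 6}  B2 = {2, 3, 4, 7}  B3 = {2, 3, 4, 5}  B4 = {1, 2, 3, 4}
Tree: B1–B2, B2–B3, B3–B4
Every bag has size at most 4, so the width is 4 − 1 = 3 and tw(G) ≤ 3. For the lower bound: the 4 vertex sets {3,6}, {2,7}, {4}, {5} are disjoint, each induces a connected subgraph, and every pair is joined by at least one edge of G. Contracting each set to a single vertex therefore yields K_{4} as a minor, and since treewidth is minor-monotone, tw(G) ≥ tw(K_{4}) = 3. Hence tw(G) = 3 exactly.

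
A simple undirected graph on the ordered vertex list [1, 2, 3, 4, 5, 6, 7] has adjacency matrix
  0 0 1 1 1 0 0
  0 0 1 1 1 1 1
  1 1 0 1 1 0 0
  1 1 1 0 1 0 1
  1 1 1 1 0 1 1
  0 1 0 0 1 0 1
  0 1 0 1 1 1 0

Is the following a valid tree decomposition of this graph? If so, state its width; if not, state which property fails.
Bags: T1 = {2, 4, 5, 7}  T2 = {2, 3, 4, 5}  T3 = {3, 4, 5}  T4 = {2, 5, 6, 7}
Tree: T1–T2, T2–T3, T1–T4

No — vertex 1 appears in no bag.

A tree decomposition must satisfy three properties: every vertex lies in some bag; for every edge, both endpoints lie together in some bag; and for every vertex, the bags containing it form a connected subtree. Here vertex 1 appears in no bag, so the decomposition is invalid.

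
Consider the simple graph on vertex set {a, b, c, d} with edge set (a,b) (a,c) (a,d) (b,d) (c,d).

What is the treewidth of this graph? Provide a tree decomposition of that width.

The largest bag has 3 vertices, giving width 2; this decomposition certifies tw(G) ≤ 2. For the lower bound, the 3 vertices {a, c, d} are pairwise adjacent, and any tree decomposition puts a clique entirely inside one bag — forcing width ≥ 2. Combining the bounds, tw(G) = 2.

Treewidth 2.
Bags: B1 = {a, b, d}  B2 = {a, c, d}
Tree: B1–B2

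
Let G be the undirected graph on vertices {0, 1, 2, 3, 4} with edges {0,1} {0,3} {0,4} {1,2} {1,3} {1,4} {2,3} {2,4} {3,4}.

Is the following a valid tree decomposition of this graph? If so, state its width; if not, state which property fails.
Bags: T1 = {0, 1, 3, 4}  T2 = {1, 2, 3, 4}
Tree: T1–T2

Every vertex of G appears in some bag (union = {0, 1, 2, 3, 4}); every edge is covered by a bag; and for each vertex v the set of bags containing v is connected in the bag tree. The decomposition is therefore valid. The largest bag has 4 vertices, so the width is 3.

Yes; width 3.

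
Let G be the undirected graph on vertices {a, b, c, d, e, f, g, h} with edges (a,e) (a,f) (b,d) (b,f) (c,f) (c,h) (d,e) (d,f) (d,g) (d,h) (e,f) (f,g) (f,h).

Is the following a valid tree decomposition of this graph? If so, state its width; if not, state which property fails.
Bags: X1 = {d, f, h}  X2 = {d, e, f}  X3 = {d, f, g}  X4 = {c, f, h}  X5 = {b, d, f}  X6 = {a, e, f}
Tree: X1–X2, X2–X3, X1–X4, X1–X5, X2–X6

Every vertex of G appears in some bag (union = {a, b, c, d, e, f, g, h}); every edge is covered by a bag; and for each vertex v the set of bags containing v is connected in the bag tree. The decomposition is therefore valid. The largest bag has 3 vertices, so the width is 2.

Yes; width 2.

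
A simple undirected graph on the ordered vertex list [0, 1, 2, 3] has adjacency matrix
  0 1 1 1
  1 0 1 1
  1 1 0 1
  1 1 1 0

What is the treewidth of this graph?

3

A width-3 tree decomposition is:
Bags: B1 = {0, 1, 2, 3}
Tree: (single bag)
A single bag containing all 4 vertices is trivially a valid decomposition of width 3. On the other hand G contains the 4-clique {0, 1, 2, 3}. A clique must lie in a single bag of any decomposition, so no decomposition can have width below 3. The upper and lower bounds meet at 3, so that is the treewidth.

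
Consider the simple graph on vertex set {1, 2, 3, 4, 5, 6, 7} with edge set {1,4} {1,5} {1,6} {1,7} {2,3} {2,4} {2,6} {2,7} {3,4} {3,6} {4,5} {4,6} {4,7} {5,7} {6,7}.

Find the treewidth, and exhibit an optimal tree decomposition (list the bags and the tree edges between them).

Treewidth 3.
Bags: B1 = {2, 4, 6, 7}  B2 = {1, 4, 6, 7}  B3 = {2, 3, 4, 6}  B4 = {1, 4, 5, 7}
Tree: B1–B2, B1–B3, B2–B4

The largest bag has 4 vertices, giving width 3; this decomposition certifies tw(G) ≤ 3. On the other hand G contains the 4-clique {1, 4, 5, 7}. A clique must lie in a single bag of any decomposition, so no decomposition can have width below 3. Therefore the treewidth is 3.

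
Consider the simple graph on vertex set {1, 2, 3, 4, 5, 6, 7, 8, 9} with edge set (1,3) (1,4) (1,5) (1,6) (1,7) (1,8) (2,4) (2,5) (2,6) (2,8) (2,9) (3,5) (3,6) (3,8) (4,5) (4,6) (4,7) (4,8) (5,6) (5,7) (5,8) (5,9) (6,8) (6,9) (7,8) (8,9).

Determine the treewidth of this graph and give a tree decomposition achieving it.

Treewidth 4.
One optimal decomposition is:
Bags: B1 = {1, 4, 5, 6, 8}  B2 = {2, 4, 5, 6, 8}  B3 = {1, 4, 5, 7, 8}  B4 = {2, 5, 6, 8, 9}  B5 = {1, 3, 5, 6, 8}
Tree: B1–B2, B1–B3, B2–B4, B1–B5

The largest bag has 5 vertices, giving width 4; this decomposition certifies tw(G) ≤ 4. Conversely, {1, 3, 5, 6, 8} is a clique of size 5, and the vertices of any clique must share a bag in every tree decomposition; so some bag has ≥ 5 vertices and tw(G) ≥ 4. Hence tw(G) = 4 exactly.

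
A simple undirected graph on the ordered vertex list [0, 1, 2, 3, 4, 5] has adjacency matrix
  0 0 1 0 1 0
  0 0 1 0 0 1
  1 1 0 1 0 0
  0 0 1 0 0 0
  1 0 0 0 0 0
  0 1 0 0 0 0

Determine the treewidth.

1

A width-1 tree decomposition is:
Bags: B1 = {1, 2}  B2 = {0, 2}  B3 = {2, 3}  B4 = {0, 4}  B5 = {1, 5}
Tree: B1–B2, B1–B3, B2–B4, B1–B5
Each bag holds 2 vertices, so the decomposition has width 1, which upper-bounds the treewidth. Any graph with an edge has treewidth ≥ 1, and G has the edge 1–2. Hence tw(G) = 1 exactly.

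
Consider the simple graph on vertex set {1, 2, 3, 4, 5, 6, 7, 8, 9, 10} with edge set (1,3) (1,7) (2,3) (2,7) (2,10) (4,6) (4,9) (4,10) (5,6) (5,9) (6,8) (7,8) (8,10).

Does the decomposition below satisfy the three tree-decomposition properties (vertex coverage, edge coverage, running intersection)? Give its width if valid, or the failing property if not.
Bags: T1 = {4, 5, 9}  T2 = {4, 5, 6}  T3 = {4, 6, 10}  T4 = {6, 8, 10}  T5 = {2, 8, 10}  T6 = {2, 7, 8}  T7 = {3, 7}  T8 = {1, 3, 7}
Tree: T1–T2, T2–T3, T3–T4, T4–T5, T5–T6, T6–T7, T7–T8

A tree decomposition must satisfy three properties: every vertex lies in some bag; for every edge, both endpoints lie together in some bag; and for every vertex, the bags containing it form a connected subtree. Here edge (2,3) lies in no bag, so the decomposition is invalid.

No — edge (2,3) lies in no bag.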